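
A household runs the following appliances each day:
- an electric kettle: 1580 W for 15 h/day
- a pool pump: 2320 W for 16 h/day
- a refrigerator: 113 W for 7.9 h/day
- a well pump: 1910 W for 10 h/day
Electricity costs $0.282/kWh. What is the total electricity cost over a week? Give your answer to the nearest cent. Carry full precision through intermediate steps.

electric kettle: 1580 W × 15 h × 7 d = 165,900 Wh = 165.9 kWh
pool pump: 2320 W × 16 h × 7 d = 259,840 Wh = 259.8 kWh
refrigerator: 113 W × 7.9 h × 7 d = 6,249 Wh = 6.249 kWh
well pump: 1910 W × 10 h × 7 d = 133,700 Wh = 133.7 kWh
Total energy = 165.9 + 259.8 + 6.249 + 133.7 = 565.7 kWh
Cost = 565.7 kWh × $0.282 = $159.52

$159.52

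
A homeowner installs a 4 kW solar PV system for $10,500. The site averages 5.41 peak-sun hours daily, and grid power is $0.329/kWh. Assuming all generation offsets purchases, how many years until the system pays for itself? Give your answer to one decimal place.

4.0 years

Daily generation = 4 kW × 5.41 h = 21.64 kWh
Annual generation = 21.64 × 365 = 7898.6 kWh
Annual savings = 7898.6 × $0.329 = $2,598.64
Payback = $10,500 / $2,598.64 = 4.04 years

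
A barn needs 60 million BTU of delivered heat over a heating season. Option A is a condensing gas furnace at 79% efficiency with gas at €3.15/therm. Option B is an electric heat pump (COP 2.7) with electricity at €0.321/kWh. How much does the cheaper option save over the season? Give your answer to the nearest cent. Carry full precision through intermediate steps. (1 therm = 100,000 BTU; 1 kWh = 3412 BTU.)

Heat load = 60 × 10⁶ BTU = 60,000,000 BTU
Gas: input = 60,000,000 / 0.79 = 75,949,367 BTU = 759.5 therm → 759.5 × €3.15 = €2,392.41
Heat pump: 60,000,000 BTU / 3412 = 17,580 kWh heat; / 2.7 = 6,513 kWh in → × €0.321 = €2,090.66
Difference = |€2,392.41 − €2,090.66| = €301.74

€301.74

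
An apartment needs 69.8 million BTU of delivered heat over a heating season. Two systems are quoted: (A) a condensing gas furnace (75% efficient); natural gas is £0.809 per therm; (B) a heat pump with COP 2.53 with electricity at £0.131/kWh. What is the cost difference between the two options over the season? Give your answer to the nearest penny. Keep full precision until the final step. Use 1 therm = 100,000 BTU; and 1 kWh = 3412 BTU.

Heat load = 69.8 × 10⁶ BTU = 69,800,000 BTU
Gas: input = 69,800,000 / 0.75 = 93,066,667 BTU = 930.7 therm → 930.7 × £0.809 = £752.91
Heat pump: 69,800,000 BTU / 3412 = 20,460 kWh heat; / 2.53 = 8,086 kWh in → × £0.131 = £1,059.25
Difference = |£752.91 − £1,059.25| = £306.34

£306.34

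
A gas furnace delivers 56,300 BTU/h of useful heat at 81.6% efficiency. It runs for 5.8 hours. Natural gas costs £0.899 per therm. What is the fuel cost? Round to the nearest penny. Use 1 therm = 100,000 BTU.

£3.60

Heat delivered = 56,300 BTU/h × 5.8 h = 326,540 BTU
Gas input = 326,540 / 0.816 = 400,172 BTU
= 400,172 / 100,000 = 4.002 therm
Cost = 4.002 × £0.899/therm = £3.60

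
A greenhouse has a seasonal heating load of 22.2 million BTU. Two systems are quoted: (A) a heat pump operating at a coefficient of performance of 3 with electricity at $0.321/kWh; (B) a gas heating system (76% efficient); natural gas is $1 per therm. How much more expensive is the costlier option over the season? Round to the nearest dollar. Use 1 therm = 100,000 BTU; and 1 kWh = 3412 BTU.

$404

Heat load = 22.2 × 10⁶ BTU = 22,200,000 BTU
Gas: input = 22,200,000 / 0.76 = 29,210,526 BTU = 292.1 therm → 292.1 × $1 = $292.11
Heat pump: 22,200,000 BTU / 3412 = 6,506 kWh heat; / 3 = 2,169 kWh in → × $0.321 = $696.19
Difference = |$292.11 − $696.19| = $404.08 ≈ $404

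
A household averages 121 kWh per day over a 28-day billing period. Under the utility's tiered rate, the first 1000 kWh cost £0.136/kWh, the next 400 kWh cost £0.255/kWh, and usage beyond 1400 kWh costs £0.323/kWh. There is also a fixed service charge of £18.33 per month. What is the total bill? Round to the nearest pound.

£898

Usage = 121 kWh/day × 28 days = 3388 kWh
First 1000 kWh × £0.136 = £136.00
Next 400 kWh × £0.255 = £102.00
Remaining 1988 kWh × £0.323 = £642.12
Energy charge = £880.12; + service £18.33 = £898.45 ≈ £898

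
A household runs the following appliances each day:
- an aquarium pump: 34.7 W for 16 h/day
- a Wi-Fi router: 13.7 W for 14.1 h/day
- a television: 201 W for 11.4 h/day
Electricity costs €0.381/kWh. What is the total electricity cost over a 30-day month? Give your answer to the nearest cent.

€34.74

aquarium pump: 34.7 W × 16 h × 30 d = 16,656 Wh = 16.66 kWh
Wi-Fi router: 13.7 W × 14.1 h × 30 d = 5,795 Wh = 5.795 kWh
television: 201 W × 11.4 h × 30 d = 68,742 Wh = 68.74 kWh
Total energy = 16.66 + 5.795 + 68.74 = 91.19 kWh
Cost = 91.19 kWh × €0.381 = €34.74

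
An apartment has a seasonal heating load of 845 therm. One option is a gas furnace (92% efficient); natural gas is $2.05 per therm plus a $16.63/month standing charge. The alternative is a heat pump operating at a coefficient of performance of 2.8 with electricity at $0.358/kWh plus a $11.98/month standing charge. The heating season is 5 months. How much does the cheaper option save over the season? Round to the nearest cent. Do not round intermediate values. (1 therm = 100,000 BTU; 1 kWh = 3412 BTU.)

Heat load = 845 therm × 100,000 = 84,500,000 BTU
Gas: input = 84,500,000 / 0.92 = 91,847,826 BTU = 918.5 therm → 918.5 × $2.05 = $1,882.88; + 5 × $16.63 standing = $1,966.03
Heat pump: 84,500,000 BTU / 3412 = 24,770 kWh heat; / 2.8 = 8,845 kWh in → × $0.358 = $3,166.45; + 5 × $11.98 standing = $3,226.35
Difference = |$1,966.03 − $3,226.35| = $1,260.32

$1260.32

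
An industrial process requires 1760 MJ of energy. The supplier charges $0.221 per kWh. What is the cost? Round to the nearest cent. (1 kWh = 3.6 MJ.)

$108.04

1760 MJ × (0.27778 kWh/MJ) = 488.9 kWh
Cost = 488.9 kWh × $0.221/kWh = $108.04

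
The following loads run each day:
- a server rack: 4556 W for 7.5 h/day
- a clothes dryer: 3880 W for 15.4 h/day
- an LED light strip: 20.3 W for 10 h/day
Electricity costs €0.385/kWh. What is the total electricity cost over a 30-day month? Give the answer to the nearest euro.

€1087

server rack: 4556 W × 7.5 h × 30 d = 1,025,100 Wh = 1,025 kWh
clothes dryer: 3880 W × 15.4 h × 30 d = 1,792,560 Wh = 1,793 kWh
LED light strip: 20.3 W × 10 h × 30 d = 6,090 Wh = 6.09 kWh
Total energy = 1,025 + 1,793 + 6.09 = 2,824 kWh
Cost = 2,824 kWh × €0.385 = €1,087.14 ≈ €1087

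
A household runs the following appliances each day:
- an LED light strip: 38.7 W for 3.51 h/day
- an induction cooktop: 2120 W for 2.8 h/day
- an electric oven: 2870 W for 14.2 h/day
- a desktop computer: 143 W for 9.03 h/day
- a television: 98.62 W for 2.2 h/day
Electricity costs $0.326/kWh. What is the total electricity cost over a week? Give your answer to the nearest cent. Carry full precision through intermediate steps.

$110.30

LED light strip: 38.7 W × 3.51 h × 7 d = 951 Wh = 0.9509 kWh
induction cooktop: 2120 W × 2.8 h × 7 d = 41,552 Wh = 41.55 kWh
electric oven: 2870 W × 14.2 h × 7 d = 285,278 Wh = 285.3 kWh
desktop computer: 143 W × 9.03 h × 7 d = 9,039 Wh = 9.039 kWh
television: 98.62 W × 2.2 h × 7 d = 1,519 Wh = 1.519 kWh
Total energy = 0.9509 + 41.55 + 285.3 + 9.039 + 1.519 = 338.3 kWh
Cost = 338.3 kWh × $0.326 = $110.30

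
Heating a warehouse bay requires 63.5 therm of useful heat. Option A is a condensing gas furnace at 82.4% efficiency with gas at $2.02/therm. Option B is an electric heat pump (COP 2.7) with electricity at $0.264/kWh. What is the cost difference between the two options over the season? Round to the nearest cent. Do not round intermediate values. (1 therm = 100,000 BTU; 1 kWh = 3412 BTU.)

Heat load = 63.5 therm × 100,000 = 6,350,000 BTU
Gas: input = 6,350,000 / 0.824 = 7,706,311 BTU = 77.06 therm → 77.06 × $2.02 = $155.67
Heat pump: 6,350,000 BTU / 3412 = 1,861 kWh heat; / 2.7 = 689.3 kWh in → × $0.264 = $181.97
Difference = |$155.67 − $181.97| = $26.30

$26.30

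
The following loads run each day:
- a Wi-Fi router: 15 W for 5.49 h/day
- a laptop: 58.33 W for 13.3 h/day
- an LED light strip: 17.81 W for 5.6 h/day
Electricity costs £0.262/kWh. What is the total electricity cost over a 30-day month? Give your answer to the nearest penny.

£7.53

Wi-Fi router: 15 W × 5.49 h × 30 d = 2,471 Wh = 2.471 kWh
laptop: 58.33 W × 13.3 h × 30 d = 23,274 Wh = 23.27 kWh
LED light strip: 17.81 W × 5.6 h × 30 d = 2,992 Wh = 2.992 kWh
Total energy = 2.471 + 23.27 + 2.992 = 28.74 kWh
Cost = 28.74 kWh × £0.262 = £7.53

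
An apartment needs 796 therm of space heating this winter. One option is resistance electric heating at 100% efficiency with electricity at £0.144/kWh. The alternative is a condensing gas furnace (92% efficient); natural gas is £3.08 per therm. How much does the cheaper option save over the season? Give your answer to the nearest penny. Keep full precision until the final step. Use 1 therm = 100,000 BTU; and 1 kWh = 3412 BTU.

£694.57

Heat load = 796 therm × 100,000 = 79,600,000 BTU
Gas: input = 79,600,000 / 0.92 = 86,521,739 BTU = 865.2 therm → 865.2 × £3.08 = £2,664.87
Electric: 79,600,000 BTU / 3412 = 23,330 kWh → × £0.144 = £3,359.44
Difference = |£2,664.87 − £3,359.44| = £694.57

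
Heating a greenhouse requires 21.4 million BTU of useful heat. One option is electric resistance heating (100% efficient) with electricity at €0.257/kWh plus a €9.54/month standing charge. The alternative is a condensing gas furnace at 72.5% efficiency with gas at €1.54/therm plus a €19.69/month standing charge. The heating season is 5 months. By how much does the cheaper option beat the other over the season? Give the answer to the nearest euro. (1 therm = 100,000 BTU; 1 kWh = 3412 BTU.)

Heat load = 21.4 × 10⁶ BTU = 21,400,000 BTU
Gas: input = 21,400,000 / 0.725 = 29,517,241 BTU = 295.2 therm → 295.2 × €1.54 = €454.57; + 5 × €19.69 standing = €553.02
Electric: 21,400,000 BTU / 3412 = 6,272 kWh → × €0.257 = €1,611.90; + 5 × €9.54 standing = €1,659.60
Difference = |€553.02 − €1,659.60| = €1,106.58 ≈ €1107

€1107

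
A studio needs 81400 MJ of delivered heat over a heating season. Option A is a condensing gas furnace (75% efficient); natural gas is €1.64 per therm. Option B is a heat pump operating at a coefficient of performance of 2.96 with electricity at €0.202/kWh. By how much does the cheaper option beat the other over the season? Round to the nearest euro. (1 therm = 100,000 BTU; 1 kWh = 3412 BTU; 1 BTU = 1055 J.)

Heat load = 81400 MJ = 81,400,000,000 J / 1055 = 77,156,398 BTU
Gas: input = 77,156,398 / 0.75 = 102,875,197 BTU = 1,029 therm → 1,029 × €1.64 = €1,687.15
Heat pump: 77,156,398 BTU / 3412 = 22,610 kWh heat; / 2.96 = 7,640 kWh in → × €0.202 = €1,543.20
Difference = |€1,687.15 − €1,543.20| = €143.95 ≈ €144

€144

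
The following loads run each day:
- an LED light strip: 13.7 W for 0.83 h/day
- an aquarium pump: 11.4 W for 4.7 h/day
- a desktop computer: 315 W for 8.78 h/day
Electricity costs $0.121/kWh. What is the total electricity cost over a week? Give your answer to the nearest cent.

$2.40

LED light strip: 13.7 W × 0.83 h × 7 d = 80 Wh = 0.0796 kWh
aquarium pump: 11.4 W × 4.7 h × 7 d = 375 Wh = 0.3751 kWh
desktop computer: 315 W × 8.78 h × 7 d = 19,360 Wh = 19.36 kWh
Total energy = 0.0796 + 0.3751 + 19.36 = 19.81 kWh
Cost = 19.81 kWh × $0.121 = $2.40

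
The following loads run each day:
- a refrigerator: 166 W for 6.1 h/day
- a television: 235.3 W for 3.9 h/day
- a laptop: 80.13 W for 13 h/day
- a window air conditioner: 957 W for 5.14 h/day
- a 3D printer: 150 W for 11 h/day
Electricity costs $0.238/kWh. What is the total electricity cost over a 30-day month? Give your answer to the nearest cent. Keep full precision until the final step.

refrigerator: 166 W × 6.1 h × 30 d = 30,378 Wh = 30.38 kWh
television: 235.3 W × 3.9 h × 30 d = 27,530 Wh = 27.53 kWh
laptop: 80.13 W × 13 h × 30 d = 31,251 Wh = 31.25 kWh
window air conditioner: 957 W × 5.14 h × 30 d = 147,569 Wh = 147.6 kWh
3D printer: 150 W × 11 h × 30 d = 49,500 Wh = 49.5 kWh
Total energy = 30.38 + 27.53 + 31.25 + 147.6 + 49.5 = 286.2 kWh
Cost = 286.2 kWh × $0.238 = $68.12

$68.12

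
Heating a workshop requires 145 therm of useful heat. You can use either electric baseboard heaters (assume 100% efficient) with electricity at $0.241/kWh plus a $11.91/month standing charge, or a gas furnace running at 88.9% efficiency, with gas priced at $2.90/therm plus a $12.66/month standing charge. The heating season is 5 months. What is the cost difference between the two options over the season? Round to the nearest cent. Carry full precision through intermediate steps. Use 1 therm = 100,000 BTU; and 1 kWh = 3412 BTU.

Heat load = 145 therm × 100,000 = 14,500,000 BTU
Gas: input = 14,500,000 / 0.889 = 16,310,461 BTU = 163.1 therm → 163.1 × $2.90 = $473.00; + 5 × $12.66 standing = $536.30
Electric: 14,500,000 BTU / 3412 = 4,250 kWh → × $0.241 = $1,024.18; + 5 × $11.91 standing = $1,083.73
Difference = |$536.30 − $1,083.73| = $547.43

$547.43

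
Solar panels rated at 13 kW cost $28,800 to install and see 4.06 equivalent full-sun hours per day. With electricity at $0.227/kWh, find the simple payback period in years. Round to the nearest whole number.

7 years

Daily generation = 13 kW × 4.06 h = 52.78 kWh
Annual generation = 52.78 × 365 = 19265 kWh
Annual savings = 19265 × $0.227 = $4,373.09
Payback = $28,800 / $4,373.09 = 6.59 years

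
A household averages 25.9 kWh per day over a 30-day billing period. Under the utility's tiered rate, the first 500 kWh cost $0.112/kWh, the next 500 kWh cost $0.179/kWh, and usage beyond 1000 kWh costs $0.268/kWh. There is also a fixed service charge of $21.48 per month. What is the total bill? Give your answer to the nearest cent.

$127.06

Usage = 25.9 kWh/day × 30 days = 777 kWh
First 500 kWh × $0.112 = $56.00
Next 277 kWh × $0.179 = $49.58
Remaining tier: 0 kWh (not reached)
Energy charge = $105.58; + service $21.48 = $127.06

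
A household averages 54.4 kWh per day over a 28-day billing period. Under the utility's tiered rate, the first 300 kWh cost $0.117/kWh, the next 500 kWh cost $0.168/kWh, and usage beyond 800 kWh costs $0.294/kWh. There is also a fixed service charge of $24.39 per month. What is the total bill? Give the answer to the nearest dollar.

$356

Usage = 54.4 kWh/day × 28 days = 1523.2 kWh
First 300 kWh × $0.117 = $35.10
Next 500 kWh × $0.168 = $84.00
Remaining 723.2 kWh × $0.294 = $212.62
Energy charge = $331.72; + service $24.39 = $356.11 ≈ $356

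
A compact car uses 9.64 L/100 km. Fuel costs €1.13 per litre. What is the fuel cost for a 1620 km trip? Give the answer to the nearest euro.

Fuel = 9.64 L/100 km × 1620 km / 100 = 156.2 L
Cost = 156.2 L × €1.13/L = €176.47 ≈ €176

€176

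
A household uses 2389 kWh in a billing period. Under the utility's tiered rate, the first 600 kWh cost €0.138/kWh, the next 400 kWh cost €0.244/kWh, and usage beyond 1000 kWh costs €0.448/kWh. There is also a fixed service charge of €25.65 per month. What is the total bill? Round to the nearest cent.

First 600 kWh × €0.138 = €82.80
Next 400 kWh × €0.244 = €97.60
Remaining 1389 kWh × €0.448 = €622.27
Energy charge = €802.67; + service €25.65 = €828.32

€828.32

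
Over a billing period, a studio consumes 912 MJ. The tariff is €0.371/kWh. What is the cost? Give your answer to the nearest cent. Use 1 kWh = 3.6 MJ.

€93.99

912 MJ × (0.27778 kWh/MJ) = 253.3 kWh
Cost = 253.3 kWh × €0.371/kWh = €93.99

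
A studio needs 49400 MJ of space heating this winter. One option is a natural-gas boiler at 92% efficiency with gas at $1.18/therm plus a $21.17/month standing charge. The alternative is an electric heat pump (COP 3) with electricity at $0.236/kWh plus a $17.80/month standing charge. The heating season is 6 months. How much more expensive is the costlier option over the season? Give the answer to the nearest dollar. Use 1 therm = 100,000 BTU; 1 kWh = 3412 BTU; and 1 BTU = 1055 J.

Heat load = 49400 MJ = 49,400,000,000 J / 1055 = 46,824,645 BTU
Gas: input = 46,824,645 / 0.92 = 50,896,353 BTU = 509 therm → 509 × $1.18 = $600.58; + 6 × $21.17 standing = $727.60
Heat pump: 46,824,645 BTU / 3412 = 13,720 kWh heat; / 3 = 4,575 kWh in → × $0.236 = $1,079.58; + 6 × $17.80 standing = $1,186.38
Difference = |$727.60 − $1,186.38| = $458.79 ≈ $459

$459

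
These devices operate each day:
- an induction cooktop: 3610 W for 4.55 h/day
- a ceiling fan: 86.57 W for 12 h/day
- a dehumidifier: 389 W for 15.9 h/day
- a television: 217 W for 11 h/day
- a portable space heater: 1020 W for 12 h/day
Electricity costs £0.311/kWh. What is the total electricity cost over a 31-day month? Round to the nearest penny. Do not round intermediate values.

£369.02

induction cooktop: 3610 W × 4.55 h × 31 d = 509,190 Wh = 509.2 kWh
ceiling fan: 86.57 W × 12 h × 31 d = 32,204 Wh = 32.2 kWh
dehumidifier: 389 W × 15.9 h × 31 d = 191,738 Wh = 191.7 kWh
television: 217 W × 11 h × 31 d = 73,997 Wh = 74 kWh
portable space heater: 1020 W × 12 h × 31 d = 379,440 Wh = 379.4 kWh
Total energy = 509.2 + 32.2 + 191.7 + 74 + 379.4 = 1,187 kWh
Cost = 1,187 kWh × £0.311 = £369.02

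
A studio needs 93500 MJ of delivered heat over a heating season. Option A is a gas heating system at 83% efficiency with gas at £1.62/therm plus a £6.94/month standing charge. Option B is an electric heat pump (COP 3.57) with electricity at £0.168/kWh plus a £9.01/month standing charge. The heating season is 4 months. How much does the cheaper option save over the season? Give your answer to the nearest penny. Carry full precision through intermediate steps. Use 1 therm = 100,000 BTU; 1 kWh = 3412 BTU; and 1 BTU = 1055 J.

Heat load = 93500 MJ = 93,500,000,000 J / 1055 = 88,625,592 BTU
Gas: input = 88,625,592 / 0.83 = 106,777,822 BTU = 1,068 therm → 1,068 × £1.62 = £1,729.80; + 4 × £6.94 standing = £1,757.56
Heat pump: 88,625,592 BTU / 3412 = 25,970 kWh heat; / 3.57 = 7,276 kWh in → × £0.168 = £1,222.34; + 4 × £9.01 standing = £1,258.38
Difference = |£1,757.56 − £1,258.38| = £499.18

£499.18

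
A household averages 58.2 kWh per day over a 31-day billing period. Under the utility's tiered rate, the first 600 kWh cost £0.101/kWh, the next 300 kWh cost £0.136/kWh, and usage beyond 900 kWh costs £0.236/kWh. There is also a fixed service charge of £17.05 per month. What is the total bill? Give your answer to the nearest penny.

Usage = 58.2 kWh/day × 31 days = 1804.2 kWh
First 600 kWh × £0.101 = £60.60
Next 300 kWh × £0.136 = £40.80
Remaining 904.2 kWh × £0.236 = £213.39
Energy charge = £314.79; + service £17.05 = £331.84

£331.84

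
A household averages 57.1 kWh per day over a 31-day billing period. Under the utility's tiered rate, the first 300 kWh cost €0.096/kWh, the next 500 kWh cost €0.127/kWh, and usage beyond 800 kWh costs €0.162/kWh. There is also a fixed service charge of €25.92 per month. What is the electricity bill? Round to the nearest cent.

€275.38

Usage = 57.1 kWh/day × 31 days = 1770.1 kWh
First 300 kWh × €0.096 = €28.80
Next 500 kWh × €0.127 = €63.50
Remaining 970.1 kWh × €0.162 = €157.16
Energy charge = €249.46; + service €25.92 = €275.38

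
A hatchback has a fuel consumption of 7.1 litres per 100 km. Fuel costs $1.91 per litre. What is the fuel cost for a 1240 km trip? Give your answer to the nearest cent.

$168.16

Fuel = 7.1 L/100 km × 1240 km / 100 = 88.04 L
Cost = 88.04 L × $1.91/L = $168.16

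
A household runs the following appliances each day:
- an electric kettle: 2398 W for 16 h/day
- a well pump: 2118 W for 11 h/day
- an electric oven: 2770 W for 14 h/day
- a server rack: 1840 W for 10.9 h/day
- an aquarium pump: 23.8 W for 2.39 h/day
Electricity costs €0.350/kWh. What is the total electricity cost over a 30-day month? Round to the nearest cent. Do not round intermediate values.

electric kettle: 2398 W × 16 h × 30 d = 1,151,040 Wh = 1,151 kWh
well pump: 2118 W × 11 h × 30 d = 698,940 Wh = 698.9 kWh
electric oven: 2770 W × 14 h × 30 d = 1,163,400 Wh = 1,163 kWh
server rack: 1840 W × 10.9 h × 30 d = 601,680 Wh = 601.7 kWh
aquarium pump: 23.8 W × 2.39 h × 30 d = 1,706 Wh = 1.706 kWh
Total energy = 1,151 + 698.9 + 1,163 + 601.7 + 1.706 = 3,617 kWh
Cost = 3,617 kWh × €0.350 = €1,265.87

€1265.87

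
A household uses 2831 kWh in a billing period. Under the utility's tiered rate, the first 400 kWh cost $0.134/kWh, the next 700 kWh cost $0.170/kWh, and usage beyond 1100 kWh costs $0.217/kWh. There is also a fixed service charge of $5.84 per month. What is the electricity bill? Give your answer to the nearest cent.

First 400 kWh × $0.134 = $53.60
Next 700 kWh × $0.170 = $119.00
Remaining 1731 kWh × $0.217 = $375.63
Energy charge = $548.23; + service $5.84 = $554.07

$554.07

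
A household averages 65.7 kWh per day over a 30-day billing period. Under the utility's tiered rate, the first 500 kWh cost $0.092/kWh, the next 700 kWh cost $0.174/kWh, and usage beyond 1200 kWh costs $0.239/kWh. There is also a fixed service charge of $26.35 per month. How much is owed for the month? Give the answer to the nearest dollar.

$378

Usage = 65.7 kWh/day × 30 days = 1971 kWh
First 500 kWh × $0.092 = $46.00
Next 700 kWh × $0.174 = $121.80
Remaining 771 kWh × $0.239 = $184.27
Energy charge = $352.07; + service $26.35 = $378.42 ≈ $378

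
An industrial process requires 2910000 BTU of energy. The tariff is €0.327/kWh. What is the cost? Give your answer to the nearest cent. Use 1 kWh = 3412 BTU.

2910000 BTU × (0.00029308 kWh/BTU) = 852.9 kWh
Cost = 852.9 kWh × €0.327/kWh = €278.89

€278.89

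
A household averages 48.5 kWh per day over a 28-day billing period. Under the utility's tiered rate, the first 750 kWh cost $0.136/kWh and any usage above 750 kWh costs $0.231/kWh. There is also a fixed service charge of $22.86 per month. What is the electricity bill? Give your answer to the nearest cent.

$265.31

Usage = 48.5 kWh/day × 28 days = 1358 kWh
First 750 kWh × $0.136 = $102.00
Remaining 608 kWh × $0.231 = $140.45
Energy charge = $242.45; + service $22.86 = $265.31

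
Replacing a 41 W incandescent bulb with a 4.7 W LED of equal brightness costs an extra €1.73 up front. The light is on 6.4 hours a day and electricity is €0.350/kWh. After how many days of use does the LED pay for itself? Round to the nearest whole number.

21 days

Power saved = 41 − 4.7 = 36.3 W
Daily energy saved = 36.3 W × 6.4 h = 232.3 Wh = 0.23232 kWh
Daily savings = 0.23232 × €0.350 = €0.0813
Payback = €1.73 / €0.0813 per day = 21.28 days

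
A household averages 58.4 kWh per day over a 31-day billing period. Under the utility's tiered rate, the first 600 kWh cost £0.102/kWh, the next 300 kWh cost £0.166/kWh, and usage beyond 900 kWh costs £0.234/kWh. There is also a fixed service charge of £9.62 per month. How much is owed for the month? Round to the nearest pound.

Usage = 58.4 kWh/day × 31 days = 1810.4 kWh
First 600 kWh × £0.102 = £61.20
Next 300 kWh × £0.166 = £49.80
Remaining 910.4 kWh × £0.234 = £213.03
Energy charge = £324.03; + service £9.62 = £333.65 ≈ £334

£334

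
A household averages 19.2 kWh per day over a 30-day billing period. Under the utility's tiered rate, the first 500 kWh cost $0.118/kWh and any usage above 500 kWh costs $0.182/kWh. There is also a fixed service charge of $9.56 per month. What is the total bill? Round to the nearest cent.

$82.39

Usage = 19.2 kWh/day × 30 days = 576 kWh
First 500 kWh × $0.118 = $59.00
Remaining 76 kWh × $0.182 = $13.83
Energy charge = $72.83; + service $9.56 = $82.39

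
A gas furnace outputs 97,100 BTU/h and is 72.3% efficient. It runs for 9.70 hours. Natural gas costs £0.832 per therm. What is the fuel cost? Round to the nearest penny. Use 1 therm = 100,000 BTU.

Heat delivered = 97,100 BTU/h × 9.70 h = 941,870 BTU
Gas input = 941,870 / 0.723 = 1,302,725 BTU
= 1,302,725 / 100,000 = 13.03 therm
Cost = 13.03 × £0.832/therm = £10.84

£10.84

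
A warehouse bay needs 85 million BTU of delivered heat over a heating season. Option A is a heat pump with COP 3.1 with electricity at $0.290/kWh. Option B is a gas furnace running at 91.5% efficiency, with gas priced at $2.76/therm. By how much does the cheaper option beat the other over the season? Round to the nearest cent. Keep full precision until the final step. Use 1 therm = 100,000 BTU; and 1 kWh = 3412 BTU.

$233.45

Heat load = 85 × 10⁶ BTU = 85,000,000 BTU
Gas: input = 85,000,000 / 0.915 = 92,896,175 BTU = 929 therm → 929 × $2.76 = $2,563.93
Heat pump: 85,000,000 BTU / 3412 = 24,910 kWh heat; / 3.1 = 8,036 kWh in → × $0.290 = $2,330.48
Difference = |$2,563.93 − $2,330.48| = $233.45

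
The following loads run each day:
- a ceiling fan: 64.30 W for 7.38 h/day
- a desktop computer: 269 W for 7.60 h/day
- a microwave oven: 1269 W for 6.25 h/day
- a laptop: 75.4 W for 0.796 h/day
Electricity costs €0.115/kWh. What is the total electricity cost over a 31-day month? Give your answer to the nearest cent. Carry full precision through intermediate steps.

ceiling fan: 64.30 W × 7.38 h × 31 d = 14,711 Wh = 14.71 kWh
desktop computer: 269 W × 7.60 h × 31 d = 63,376 Wh = 63.38 kWh
microwave oven: 1269 W × 6.25 h × 31 d = 245,869 Wh = 245.9 kWh
laptop: 75.4 W × 0.796 h × 31 d = 1,861 Wh = 1.861 kWh
Total energy = 14.71 + 63.38 + 245.9 + 1.861 = 325.8 kWh
Cost = 325.8 kWh × €0.115 = €37.47

€37.47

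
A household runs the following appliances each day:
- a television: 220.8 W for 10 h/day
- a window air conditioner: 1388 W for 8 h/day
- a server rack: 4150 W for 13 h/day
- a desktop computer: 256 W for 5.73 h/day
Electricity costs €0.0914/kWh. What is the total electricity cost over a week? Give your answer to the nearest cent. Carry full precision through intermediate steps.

€43.97

television: 220.8 W × 10 h × 7 d = 15,456 Wh = 15.46 kWh
window air conditioner: 1388 W × 8 h × 7 d = 77,728 Wh = 77.73 kWh
server rack: 4150 W × 13 h × 7 d = 377,650 Wh = 377.6 kWh
desktop computer: 256 W × 5.73 h × 7 d = 10,268 Wh = 10.27 kWh
Total energy = 15.46 + 77.73 + 377.6 + 10.27 = 481.1 kWh
Cost = 481.1 kWh × €0.0914 = €43.97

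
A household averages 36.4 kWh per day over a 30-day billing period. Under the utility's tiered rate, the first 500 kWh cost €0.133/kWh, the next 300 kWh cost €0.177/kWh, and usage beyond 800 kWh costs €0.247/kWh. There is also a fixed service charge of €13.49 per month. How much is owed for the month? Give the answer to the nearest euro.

€205

Usage = 36.4 kWh/day × 30 days = 1092 kWh
First 500 kWh × €0.133 = €66.50
Next 300 kWh × €0.177 = €53.10
Remaining 292 kWh × €0.247 = €72.12
Energy charge = €191.72; + service €13.49 = €205.21 ≈ €205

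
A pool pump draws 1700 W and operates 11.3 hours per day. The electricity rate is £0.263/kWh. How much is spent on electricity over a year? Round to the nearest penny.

Energy = 1700 W × 11.3 h/day × 365 days = 7,011,650 Wh = 7,012 kWh
Cost = 7,012 kWh × £0.263/kWh = £1,844.06

£1844.06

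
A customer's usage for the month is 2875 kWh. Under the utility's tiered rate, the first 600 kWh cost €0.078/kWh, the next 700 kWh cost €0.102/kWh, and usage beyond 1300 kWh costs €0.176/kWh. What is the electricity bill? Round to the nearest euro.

First 600 kWh × €0.078 = €46.80
Next 700 kWh × €0.102 = €71.40
Remaining 1575 kWh × €0.176 = €277.20
Total = €395.40 ≈ €395

€395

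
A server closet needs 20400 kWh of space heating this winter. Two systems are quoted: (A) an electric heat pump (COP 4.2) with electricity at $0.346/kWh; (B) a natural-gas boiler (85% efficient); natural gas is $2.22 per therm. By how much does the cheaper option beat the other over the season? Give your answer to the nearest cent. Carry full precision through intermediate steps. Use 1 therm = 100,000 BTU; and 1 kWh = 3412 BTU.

$137.34

Heat load = 20400 kWh × 3412 = 69,604,800 BTU
Gas: input = 69,604,800 / 0.85 = 81,888,000 BTU = 818.9 therm → 818.9 × $2.22 = $1,817.91
Heat pump: 69,604,800 BTU / 3412 = 20,400 kWh heat; / 4.2 = 4,857 kWh in → × $0.346 = $1,680.57
Difference = |$1,817.91 − $1,680.57| = $137.34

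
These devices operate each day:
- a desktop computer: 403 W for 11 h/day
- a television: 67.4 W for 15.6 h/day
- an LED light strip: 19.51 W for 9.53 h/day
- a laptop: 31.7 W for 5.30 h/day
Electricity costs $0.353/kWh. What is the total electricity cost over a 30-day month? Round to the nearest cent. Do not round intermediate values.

$61.83

desktop computer: 403 W × 11 h × 30 d = 132,990 Wh = 133 kWh
television: 67.4 W × 15.6 h × 30 d = 31,543 Wh = 31.54 kWh
LED light strip: 19.51 W × 9.53 h × 30 d = 5,578 Wh = 5.578 kWh
laptop: 31.7 W × 5.30 h × 30 d = 5,040 Wh = 5.04 kWh
Total energy = 133 + 31.54 + 5.578 + 5.04 = 175.2 kWh
Cost = 175.2 kWh × $0.353 = $61.83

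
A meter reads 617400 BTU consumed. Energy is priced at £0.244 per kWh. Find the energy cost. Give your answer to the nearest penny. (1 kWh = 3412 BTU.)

£44.15

617400 BTU × (0.00029308 kWh/BTU) = 180.9 kWh
Cost = 180.9 kWh × £0.244/kWh = £44.15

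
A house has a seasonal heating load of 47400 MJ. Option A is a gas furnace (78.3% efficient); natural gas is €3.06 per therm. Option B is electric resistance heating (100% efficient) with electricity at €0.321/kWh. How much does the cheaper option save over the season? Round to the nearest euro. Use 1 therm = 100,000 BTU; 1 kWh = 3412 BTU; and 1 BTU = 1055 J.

Heat load = 47400 MJ = 47,400,000,000 J / 1055 = 44,928,910 BTU
Gas: input = 44,928,910 / 0.783 = 57,380,472 BTU = 573.8 therm → 573.8 × €3.06 = €1,755.84
Electric: 44,928,910 BTU / 3412 = 13,170 kWh → × €0.321 = €4,226.90
Difference = |€1,755.84 − €4,226.90| = €2,471.06 ≈ €2471

€2471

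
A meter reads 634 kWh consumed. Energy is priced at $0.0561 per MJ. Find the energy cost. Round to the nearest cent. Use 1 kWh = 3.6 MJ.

$128.04

634 kWh × (3.6 MJ/kWh) = 2,282 MJ
Cost = 2,282 MJ × $0.0561/MJ = $128.04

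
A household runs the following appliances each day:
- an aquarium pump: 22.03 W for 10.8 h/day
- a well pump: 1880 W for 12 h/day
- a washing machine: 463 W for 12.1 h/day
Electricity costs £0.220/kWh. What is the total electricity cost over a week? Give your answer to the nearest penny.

aquarium pump: 22.03 W × 10.8 h × 7 d = 1,665 Wh = 1.665 kWh
well pump: 1880 W × 12 h × 7 d = 157,920 Wh = 157.9 kWh
washing machine: 463 W × 12.1 h × 7 d = 39,216 Wh = 39.22 kWh
Total energy = 1.665 + 157.9 + 39.22 = 198.8 kWh
Cost = 198.8 kWh × £0.220 = £43.74

£43.74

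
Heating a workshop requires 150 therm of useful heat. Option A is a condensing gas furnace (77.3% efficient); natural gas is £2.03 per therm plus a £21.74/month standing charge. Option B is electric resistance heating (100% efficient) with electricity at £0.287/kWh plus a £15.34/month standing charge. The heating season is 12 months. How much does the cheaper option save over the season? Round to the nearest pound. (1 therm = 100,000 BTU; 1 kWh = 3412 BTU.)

£791

Heat load = 150 therm × 100,000 = 15,000,000 BTU
Gas: input = 15,000,000 / 0.773 = 19,404,916 BTU = 194 therm → 194 × £2.03 = £393.92; + 12 × £21.74 standing = £654.80
Electric: 15,000,000 BTU / 3412 = 4,396 kWh → × £0.287 = £1,261.72; + 12 × £15.34 standing = £1,445.80
Difference = |£654.80 − £1,445.80| = £791.00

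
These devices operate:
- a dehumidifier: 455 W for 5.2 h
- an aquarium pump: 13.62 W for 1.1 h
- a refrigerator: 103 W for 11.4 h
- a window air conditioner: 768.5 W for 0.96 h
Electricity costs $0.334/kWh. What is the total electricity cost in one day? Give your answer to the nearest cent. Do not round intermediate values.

dehumidifier: 455 W × 5.2 h = 2,366 Wh = 2.366 kWh
aquarium pump: 13.62 W × 1.1 h = 15 Wh = 0.01498 kWh
refrigerator: 103 W × 11.4 h = 1,174 Wh = 1.174 kWh
window air conditioner: 768.5 W × 0.96 h = 738 Wh = 0.7378 kWh
Total energy = 2.366 + 0.01498 + 1.174 + 0.7378 = 4.293 kWh
Cost = 4.293 kWh × $0.334 = $1.43

$1.43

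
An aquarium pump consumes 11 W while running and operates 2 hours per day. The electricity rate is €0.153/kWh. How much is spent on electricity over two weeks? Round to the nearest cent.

Energy = 11 W × 2 h/day × 14 days = 308 Wh = 0.308 kWh
Cost = 0.308 kWh × €0.153/kWh = €0.05

€0.05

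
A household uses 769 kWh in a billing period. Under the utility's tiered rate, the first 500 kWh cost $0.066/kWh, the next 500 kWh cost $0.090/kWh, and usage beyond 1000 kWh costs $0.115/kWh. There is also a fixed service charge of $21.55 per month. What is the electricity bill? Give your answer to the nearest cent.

First 500 kWh × $0.066 = $33.00
Next 269 kWh × $0.090 = $24.21
Remaining tier: 0 kWh (not reached)
Energy charge = $57.21; + service $21.55 = $78.76

$78.76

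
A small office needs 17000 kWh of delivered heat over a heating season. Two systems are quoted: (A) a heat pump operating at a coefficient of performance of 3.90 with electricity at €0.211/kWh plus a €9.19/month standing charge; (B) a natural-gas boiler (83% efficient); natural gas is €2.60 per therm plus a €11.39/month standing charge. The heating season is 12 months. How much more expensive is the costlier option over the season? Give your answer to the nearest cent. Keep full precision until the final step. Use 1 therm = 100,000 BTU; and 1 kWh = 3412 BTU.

Heat load = 17000 kWh × 3412 = 58,004,000 BTU
Gas: input = 58,004,000 / 0.83 = 69,884,337 BTU = 698.8 therm → 698.8 × €2.60 = €1,816.99; + 12 × €11.39 standing = €1,953.67
Heat pump: 58,004,000 BTU / 3412 = 17,000 kWh heat; / 3.90 = 4,359 kWh in → × €0.211 = €919.74; + 12 × €9.19 standing = €1,030.02
Difference = |€1,953.67 − €1,030.02| = €923.65

€923.65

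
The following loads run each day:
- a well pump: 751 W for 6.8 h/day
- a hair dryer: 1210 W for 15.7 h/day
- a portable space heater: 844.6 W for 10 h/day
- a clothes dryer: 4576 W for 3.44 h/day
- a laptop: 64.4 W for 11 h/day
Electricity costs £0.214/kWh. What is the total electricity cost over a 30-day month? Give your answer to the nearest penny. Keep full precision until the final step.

well pump: 751 W × 6.8 h × 30 d = 153,204 Wh = 153.2 kWh
hair dryer: 1210 W × 15.7 h × 30 d = 569,910 Wh = 569.9 kWh
portable space heater: 844.6 W × 10 h × 30 d = 253,380 Wh = 253.4 kWh
clothes dryer: 4576 W × 3.44 h × 30 d = 472,243 Wh = 472.2 kWh
laptop: 64.4 W × 11 h × 30 d = 21,252 Wh = 21.25 kWh
Total energy = 153.2 + 569.9 + 253.4 + 472.2 + 21.25 = 1,470 kWh
Cost = 1,470 kWh × £0.214 = £314.58

£314.58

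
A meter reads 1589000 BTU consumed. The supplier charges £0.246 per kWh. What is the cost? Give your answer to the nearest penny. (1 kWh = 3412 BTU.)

£114.56

1589000 BTU × (0.00029308 kWh/BTU) = 465.7 kWh
Cost = 465.7 kWh × £0.246/kWh = £114.56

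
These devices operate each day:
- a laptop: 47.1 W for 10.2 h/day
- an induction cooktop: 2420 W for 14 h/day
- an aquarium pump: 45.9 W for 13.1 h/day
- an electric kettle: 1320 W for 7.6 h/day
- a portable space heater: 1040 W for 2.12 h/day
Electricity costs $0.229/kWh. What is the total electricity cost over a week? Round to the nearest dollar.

$76

laptop: 47.1 W × 10.2 h × 7 d = 3,363 Wh = 3.363 kWh
induction cooktop: 2420 W × 14 h × 7 d = 237,160 Wh = 237.2 kWh
aquarium pump: 45.9 W × 13.1 h × 7 d = 4,209 Wh = 4.209 kWh
electric kettle: 1320 W × 7.6 h × 7 d = 70,224 Wh = 70.22 kWh
portable space heater: 1040 W × 2.12 h × 7 d = 15,434 Wh = 15.43 kWh
Total energy = 3.363 + 237.2 + 4.209 + 70.22 + 15.43 = 330.4 kWh
Cost = 330.4 kWh × $0.229 = $75.66 ≈ $76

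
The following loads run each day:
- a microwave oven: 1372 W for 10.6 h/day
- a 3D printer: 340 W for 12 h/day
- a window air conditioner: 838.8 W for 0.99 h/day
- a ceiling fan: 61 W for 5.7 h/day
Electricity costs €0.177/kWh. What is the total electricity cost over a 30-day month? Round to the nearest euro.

microwave oven: 1372 W × 10.6 h × 30 d = 436,296 Wh = 436.3 kWh
3D printer: 340 W × 12 h × 30 d = 122,400 Wh = 122.4 kWh
window air conditioner: 838.8 W × 0.99 h × 30 d = 24,912 Wh = 24.91 kWh
ceiling fan: 61 W × 5.7 h × 30 d = 10,431 Wh = 10.43 kWh
Total energy = 436.3 + 122.4 + 24.91 + 10.43 = 594 kWh
Cost = 594 kWh × €0.177 = €105.14 ≈ €105

€105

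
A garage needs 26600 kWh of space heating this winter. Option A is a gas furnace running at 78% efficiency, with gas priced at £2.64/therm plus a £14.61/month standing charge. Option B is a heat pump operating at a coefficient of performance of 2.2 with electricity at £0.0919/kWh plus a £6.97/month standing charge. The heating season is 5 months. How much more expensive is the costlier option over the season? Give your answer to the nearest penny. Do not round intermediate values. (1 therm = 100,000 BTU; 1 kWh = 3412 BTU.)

Heat load = 26600 kWh × 3412 = 90,759,200 BTU
Gas: input = 90,759,200 / 0.78 = 116,357,949 BTU = 1,164 therm → 1,164 × £2.64 = £3,071.85; + 5 × £14.61 standing = £3,144.90
Heat pump: 90,759,200 BTU / 3412 = 26,600 kWh heat; / 2.2 = 12,090 kWh in → × £0.0919 = £1,111.15; + 5 × £6.97 standing = £1,146.00
Difference = |£3,144.90 − £1,146.00| = £1,998.90

£1998.90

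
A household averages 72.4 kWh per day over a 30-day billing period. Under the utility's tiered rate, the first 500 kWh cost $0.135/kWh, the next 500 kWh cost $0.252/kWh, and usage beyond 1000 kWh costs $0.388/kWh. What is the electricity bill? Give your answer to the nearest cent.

$648.24

Usage = 72.4 kWh/day × 30 days = 2172 kWh
First 500 kWh × $0.135 = $67.50
Next 500 kWh × $0.252 = $126.00
Remaining 1172 kWh × $0.388 = $454.74
Total = $648.24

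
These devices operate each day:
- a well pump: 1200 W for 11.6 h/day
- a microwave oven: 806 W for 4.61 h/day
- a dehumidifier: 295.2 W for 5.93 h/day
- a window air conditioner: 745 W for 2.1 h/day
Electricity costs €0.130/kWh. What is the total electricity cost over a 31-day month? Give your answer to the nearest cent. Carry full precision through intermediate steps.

well pump: 1200 W × 11.6 h × 31 d = 431,520 Wh = 431.5 kWh
microwave oven: 806 W × 4.61 h × 31 d = 115,185 Wh = 115.2 kWh
dehumidifier: 295.2 W × 5.93 h × 31 d = 54,267 Wh = 54.27 kWh
window air conditioner: 745 W × 2.1 h × 31 d = 48,500 Wh = 48.5 kWh
Total energy = 431.5 + 115.2 + 54.27 + 48.5 = 649.5 kWh
Cost = 649.5 kWh × €0.130 = €84.43

€84.43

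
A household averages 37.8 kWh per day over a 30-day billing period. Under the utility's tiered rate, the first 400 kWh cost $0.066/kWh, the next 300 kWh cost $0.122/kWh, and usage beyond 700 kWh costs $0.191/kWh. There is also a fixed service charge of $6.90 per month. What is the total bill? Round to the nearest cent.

Usage = 37.8 kWh/day × 30 days = 1134 kWh
First 400 kWh × $0.066 = $26.40
Next 300 kWh × $0.122 = $36.60
Remaining 434 kWh × $0.191 = $82.89
Energy charge = $145.89; + service $6.90 = $152.79

$152.79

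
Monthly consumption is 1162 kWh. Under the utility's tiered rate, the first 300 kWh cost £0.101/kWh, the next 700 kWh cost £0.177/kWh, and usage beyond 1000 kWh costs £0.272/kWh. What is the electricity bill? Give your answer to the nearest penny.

First 300 kWh × £0.101 = £30.30
Next 700 kWh × £0.177 = £123.90
Remaining 162 kWh × £0.272 = £44.06
Total = £198.26

£198.26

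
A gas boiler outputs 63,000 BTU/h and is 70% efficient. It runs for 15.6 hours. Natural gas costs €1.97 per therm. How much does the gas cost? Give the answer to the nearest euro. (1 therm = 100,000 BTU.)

€28

Heat delivered = 63,000 BTU/h × 15.6 h = 982,800 BTU
Gas input = 982,800 / 0.70 = 1,404,000 BTU
= 1,404,000 / 100,000 = 14.04 therm
Cost = 14.04 × €1.97/therm = €27.66 ≈ €28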